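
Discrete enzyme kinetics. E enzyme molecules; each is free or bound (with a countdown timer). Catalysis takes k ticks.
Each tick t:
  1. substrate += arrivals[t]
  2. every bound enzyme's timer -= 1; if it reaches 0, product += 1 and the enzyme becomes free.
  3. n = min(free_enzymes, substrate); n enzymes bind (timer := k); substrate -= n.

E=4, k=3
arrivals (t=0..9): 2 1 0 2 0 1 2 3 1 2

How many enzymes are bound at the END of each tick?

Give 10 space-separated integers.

Answer: 2 3 3 3 2 3 3 4 4 4

Derivation:
t=0: arr=2 -> substrate=0 bound=2 product=0
t=1: arr=1 -> substrate=0 bound=3 product=0
t=2: arr=0 -> substrate=0 bound=3 product=0
t=3: arr=2 -> substrate=0 bound=3 product=2
t=4: arr=0 -> substrate=0 bound=2 product=3
t=5: arr=1 -> substrate=0 bound=3 product=3
t=6: arr=2 -> substrate=0 bound=3 product=5
t=7: arr=3 -> substrate=2 bound=4 product=5
t=8: arr=1 -> substrate=2 bound=4 product=6
t=9: arr=2 -> substrate=2 bound=4 product=8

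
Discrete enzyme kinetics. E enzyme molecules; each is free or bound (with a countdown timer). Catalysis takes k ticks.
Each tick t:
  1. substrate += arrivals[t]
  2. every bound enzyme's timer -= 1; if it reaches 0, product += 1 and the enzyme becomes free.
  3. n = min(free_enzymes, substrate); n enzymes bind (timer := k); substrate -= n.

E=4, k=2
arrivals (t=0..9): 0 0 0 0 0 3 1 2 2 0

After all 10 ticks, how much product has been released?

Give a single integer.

t=0: arr=0 -> substrate=0 bound=0 product=0
t=1: arr=0 -> substrate=0 bound=0 product=0
t=2: arr=0 -> substrate=0 bound=0 product=0
t=3: arr=0 -> substrate=0 bound=0 product=0
t=4: arr=0 -> substrate=0 bound=0 product=0
t=5: arr=3 -> substrate=0 bound=3 product=0
t=6: arr=1 -> substrate=0 bound=4 product=0
t=7: arr=2 -> substrate=0 bound=3 product=3
t=8: arr=2 -> substrate=0 bound=4 product=4
t=9: arr=0 -> substrate=0 bound=2 product=6

Answer: 6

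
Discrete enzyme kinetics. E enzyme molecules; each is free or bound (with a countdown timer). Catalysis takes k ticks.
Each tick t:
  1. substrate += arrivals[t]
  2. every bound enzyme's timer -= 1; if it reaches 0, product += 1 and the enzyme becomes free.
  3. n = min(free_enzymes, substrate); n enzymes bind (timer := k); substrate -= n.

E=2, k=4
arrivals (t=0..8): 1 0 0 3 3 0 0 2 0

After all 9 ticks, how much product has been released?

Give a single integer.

Answer: 3

Derivation:
t=0: arr=1 -> substrate=0 bound=1 product=0
t=1: arr=0 -> substrate=0 bound=1 product=0
t=2: arr=0 -> substrate=0 bound=1 product=0
t=3: arr=3 -> substrate=2 bound=2 product=0
t=4: arr=3 -> substrate=4 bound=2 product=1
t=5: arr=0 -> substrate=4 bound=2 product=1
t=6: arr=0 -> substrate=4 bound=2 product=1
t=7: arr=2 -> substrate=5 bound=2 product=2
t=8: arr=0 -> substrate=4 bound=2 product=3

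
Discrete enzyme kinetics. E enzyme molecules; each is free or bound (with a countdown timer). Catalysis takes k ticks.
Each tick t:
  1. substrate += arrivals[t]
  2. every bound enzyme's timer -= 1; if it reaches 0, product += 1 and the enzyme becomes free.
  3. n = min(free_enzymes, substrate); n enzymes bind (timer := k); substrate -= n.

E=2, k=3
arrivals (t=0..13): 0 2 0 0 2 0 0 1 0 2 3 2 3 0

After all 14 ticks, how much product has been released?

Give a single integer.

Answer: 7

Derivation:
t=0: arr=0 -> substrate=0 bound=0 product=0
t=1: arr=2 -> substrate=0 bound=2 product=0
t=2: arr=0 -> substrate=0 bound=2 product=0
t=3: arr=0 -> substrate=0 bound=2 product=0
t=4: arr=2 -> substrate=0 bound=2 product=2
t=5: arr=0 -> substrate=0 bound=2 product=2
t=6: arr=0 -> substrate=0 bound=2 product=2
t=7: arr=1 -> substrate=0 bound=1 product=4
t=8: arr=0 -> substrate=0 bound=1 product=4
t=9: arr=2 -> substrate=1 bound=2 product=4
t=10: arr=3 -> substrate=3 bound=2 product=5
t=11: arr=2 -> substrate=5 bound=2 product=5
t=12: arr=3 -> substrate=7 bound=2 product=6
t=13: arr=0 -> substrate=6 bound=2 product=7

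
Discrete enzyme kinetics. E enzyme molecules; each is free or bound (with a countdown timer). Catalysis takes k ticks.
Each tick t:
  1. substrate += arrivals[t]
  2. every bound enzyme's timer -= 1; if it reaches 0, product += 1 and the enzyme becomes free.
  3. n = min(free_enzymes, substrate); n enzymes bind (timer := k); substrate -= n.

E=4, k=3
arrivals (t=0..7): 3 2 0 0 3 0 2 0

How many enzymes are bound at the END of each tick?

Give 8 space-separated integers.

Answer: 3 4 4 2 4 4 4 2

Derivation:
t=0: arr=3 -> substrate=0 bound=3 product=0
t=1: arr=2 -> substrate=1 bound=4 product=0
t=2: arr=0 -> substrate=1 bound=4 product=0
t=3: arr=0 -> substrate=0 bound=2 product=3
t=4: arr=3 -> substrate=0 bound=4 product=4
t=5: arr=0 -> substrate=0 bound=4 product=4
t=6: arr=2 -> substrate=1 bound=4 product=5
t=7: arr=0 -> substrate=0 bound=2 product=8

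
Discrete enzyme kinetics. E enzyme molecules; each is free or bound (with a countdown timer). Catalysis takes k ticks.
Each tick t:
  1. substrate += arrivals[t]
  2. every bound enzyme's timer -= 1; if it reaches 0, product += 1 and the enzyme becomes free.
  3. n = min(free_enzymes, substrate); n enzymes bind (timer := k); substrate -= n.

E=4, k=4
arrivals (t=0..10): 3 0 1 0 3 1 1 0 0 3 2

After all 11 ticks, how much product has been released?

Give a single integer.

Answer: 8

Derivation:
t=0: arr=3 -> substrate=0 bound=3 product=0
t=1: arr=0 -> substrate=0 bound=3 product=0
t=2: arr=1 -> substrate=0 bound=4 product=0
t=3: arr=0 -> substrate=0 bound=4 product=0
t=4: arr=3 -> substrate=0 bound=4 product=3
t=5: arr=1 -> substrate=1 bound=4 product=3
t=6: arr=1 -> substrate=1 bound=4 product=4
t=7: arr=0 -> substrate=1 bound=4 product=4
t=8: arr=0 -> substrate=0 bound=2 product=7
t=9: arr=3 -> substrate=1 bound=4 product=7
t=10: arr=2 -> substrate=2 bound=4 product=8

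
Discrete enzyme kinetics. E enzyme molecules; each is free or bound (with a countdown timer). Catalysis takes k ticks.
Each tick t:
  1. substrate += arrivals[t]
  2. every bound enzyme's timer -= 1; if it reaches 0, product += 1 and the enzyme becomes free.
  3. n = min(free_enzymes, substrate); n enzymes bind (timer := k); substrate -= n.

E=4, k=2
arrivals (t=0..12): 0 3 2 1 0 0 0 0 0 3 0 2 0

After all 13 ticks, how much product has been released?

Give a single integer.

Answer: 9

Derivation:
t=0: arr=0 -> substrate=0 bound=0 product=0
t=1: arr=3 -> substrate=0 bound=3 product=0
t=2: arr=2 -> substrate=1 bound=4 product=0
t=3: arr=1 -> substrate=0 bound=3 product=3
t=4: arr=0 -> substrate=0 bound=2 product=4
t=5: arr=0 -> substrate=0 bound=0 product=6
t=6: arr=0 -> substrate=0 bound=0 product=6
t=7: arr=0 -> substrate=0 bound=0 product=6
t=8: arr=0 -> substrate=0 bound=0 product=6
t=9: arr=3 -> substrate=0 bound=3 product=6
t=10: arr=0 -> substrate=0 bound=3 product=6
t=11: arr=2 -> substrate=0 bound=2 product=9
t=12: arr=0 -> substrate=0 bound=2 product=9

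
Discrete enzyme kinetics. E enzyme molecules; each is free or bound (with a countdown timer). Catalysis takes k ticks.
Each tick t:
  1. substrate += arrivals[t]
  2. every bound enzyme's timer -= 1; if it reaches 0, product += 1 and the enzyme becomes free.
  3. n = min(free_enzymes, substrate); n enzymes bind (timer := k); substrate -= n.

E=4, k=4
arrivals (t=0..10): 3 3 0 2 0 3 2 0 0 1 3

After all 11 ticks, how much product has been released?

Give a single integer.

t=0: arr=3 -> substrate=0 bound=3 product=0
t=1: arr=3 -> substrate=2 bound=4 product=0
t=2: arr=0 -> substrate=2 bound=4 product=0
t=3: arr=2 -> substrate=4 bound=4 product=0
t=4: arr=0 -> substrate=1 bound=4 product=3
t=5: arr=3 -> substrate=3 bound=4 product=4
t=6: arr=2 -> substrate=5 bound=4 product=4
t=7: arr=0 -> substrate=5 bound=4 product=4
t=8: arr=0 -> substrate=2 bound=4 product=7
t=9: arr=1 -> substrate=2 bound=4 product=8
t=10: arr=3 -> substrate=5 bound=4 product=8

Answer: 8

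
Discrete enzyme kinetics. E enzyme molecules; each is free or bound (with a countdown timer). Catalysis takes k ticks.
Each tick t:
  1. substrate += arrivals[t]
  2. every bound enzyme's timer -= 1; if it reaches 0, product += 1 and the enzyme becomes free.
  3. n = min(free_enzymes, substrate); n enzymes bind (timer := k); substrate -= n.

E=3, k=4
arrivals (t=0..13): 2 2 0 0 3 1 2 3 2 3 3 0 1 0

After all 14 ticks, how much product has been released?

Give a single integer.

t=0: arr=2 -> substrate=0 bound=2 product=0
t=1: arr=2 -> substrate=1 bound=3 product=0
t=2: arr=0 -> substrate=1 bound=3 product=0
t=3: arr=0 -> substrate=1 bound=3 product=0
t=4: arr=3 -> substrate=2 bound=3 product=2
t=5: arr=1 -> substrate=2 bound=3 product=3
t=6: arr=2 -> substrate=4 bound=3 product=3
t=7: arr=3 -> substrate=7 bound=3 product=3
t=8: arr=2 -> substrate=7 bound=3 product=5
t=9: arr=3 -> substrate=9 bound=3 product=6
t=10: arr=3 -> substrate=12 bound=3 product=6
t=11: arr=0 -> substrate=12 bound=3 product=6
t=12: arr=1 -> substrate=11 bound=3 product=8
t=13: arr=0 -> substrate=10 bound=3 product=9

Answer: 9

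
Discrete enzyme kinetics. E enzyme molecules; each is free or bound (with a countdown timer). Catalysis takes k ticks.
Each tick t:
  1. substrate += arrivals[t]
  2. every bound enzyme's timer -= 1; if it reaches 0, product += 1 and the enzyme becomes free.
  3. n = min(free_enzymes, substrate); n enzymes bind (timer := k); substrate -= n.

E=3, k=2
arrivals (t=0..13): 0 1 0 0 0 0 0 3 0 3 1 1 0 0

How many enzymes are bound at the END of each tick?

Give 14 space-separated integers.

Answer: 0 1 1 0 0 0 0 3 3 3 3 2 2 0

Derivation:
t=0: arr=0 -> substrate=0 bound=0 product=0
t=1: arr=1 -> substrate=0 bound=1 product=0
t=2: arr=0 -> substrate=0 bound=1 product=0
t=3: arr=0 -> substrate=0 bound=0 product=1
t=4: arr=0 -> substrate=0 bound=0 product=1
t=5: arr=0 -> substrate=0 bound=0 product=1
t=6: arr=0 -> substrate=0 bound=0 product=1
t=7: arr=3 -> substrate=0 bound=3 product=1
t=8: arr=0 -> substrate=0 bound=3 product=1
t=9: arr=3 -> substrate=0 bound=3 product=4
t=10: arr=1 -> substrate=1 bound=3 product=4
t=11: arr=1 -> substrate=0 bound=2 product=7
t=12: arr=0 -> substrate=0 bound=2 product=7
t=13: arr=0 -> substrate=0 bound=0 product=9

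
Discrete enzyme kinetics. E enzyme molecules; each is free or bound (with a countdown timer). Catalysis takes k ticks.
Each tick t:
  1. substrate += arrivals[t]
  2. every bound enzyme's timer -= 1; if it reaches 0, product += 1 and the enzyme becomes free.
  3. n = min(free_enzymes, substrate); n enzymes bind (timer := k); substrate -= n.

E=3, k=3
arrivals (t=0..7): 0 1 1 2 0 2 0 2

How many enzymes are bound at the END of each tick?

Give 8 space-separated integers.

t=0: arr=0 -> substrate=0 bound=0 product=0
t=1: arr=1 -> substrate=0 bound=1 product=0
t=2: arr=1 -> substrate=0 bound=2 product=0
t=3: arr=2 -> substrate=1 bound=3 product=0
t=4: arr=0 -> substrate=0 bound=3 product=1
t=5: arr=2 -> substrate=1 bound=3 product=2
t=6: arr=0 -> substrate=0 bound=3 product=3
t=7: arr=2 -> substrate=1 bound=3 product=4

Answer: 0 1 2 3 3 3 3 3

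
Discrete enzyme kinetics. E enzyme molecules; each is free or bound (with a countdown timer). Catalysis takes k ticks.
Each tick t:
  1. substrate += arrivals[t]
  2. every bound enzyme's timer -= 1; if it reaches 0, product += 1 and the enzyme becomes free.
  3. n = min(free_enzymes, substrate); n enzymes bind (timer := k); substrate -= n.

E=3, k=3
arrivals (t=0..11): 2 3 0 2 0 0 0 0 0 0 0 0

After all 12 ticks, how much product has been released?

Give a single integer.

t=0: arr=2 -> substrate=0 bound=2 product=0
t=1: arr=3 -> substrate=2 bound=3 product=0
t=2: arr=0 -> substrate=2 bound=3 product=0
t=3: arr=2 -> substrate=2 bound=3 product=2
t=4: arr=0 -> substrate=1 bound=3 product=3
t=5: arr=0 -> substrate=1 bound=3 product=3
t=6: arr=0 -> substrate=0 bound=2 product=5
t=7: arr=0 -> substrate=0 bound=1 product=6
t=8: arr=0 -> substrate=0 bound=1 product=6
t=9: arr=0 -> substrate=0 bound=0 product=7
t=10: arr=0 -> substrate=0 bound=0 product=7
t=11: arr=0 -> substrate=0 bound=0 product=7

Answer: 7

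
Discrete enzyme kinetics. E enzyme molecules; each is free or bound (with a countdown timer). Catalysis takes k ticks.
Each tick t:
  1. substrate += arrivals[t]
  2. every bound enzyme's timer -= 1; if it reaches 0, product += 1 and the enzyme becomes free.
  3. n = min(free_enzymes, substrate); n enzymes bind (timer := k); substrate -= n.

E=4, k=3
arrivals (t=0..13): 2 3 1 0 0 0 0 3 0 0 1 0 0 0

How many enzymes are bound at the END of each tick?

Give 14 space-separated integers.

Answer: 2 4 4 4 2 2 0 3 3 3 1 1 1 0

Derivation:
t=0: arr=2 -> substrate=0 bound=2 product=0
t=1: arr=3 -> substrate=1 bound=4 product=0
t=2: arr=1 -> substrate=2 bound=4 product=0
t=3: arr=0 -> substrate=0 bound=4 product=2
t=4: arr=0 -> substrate=0 bound=2 product=4
t=5: arr=0 -> substrate=0 bound=2 product=4
t=6: arr=0 -> substrate=0 bound=0 product=6
t=7: arr=3 -> substrate=0 bound=3 product=6
t=8: arr=0 -> substrate=0 bound=3 product=6
t=9: arr=0 -> substrate=0 bound=3 product=6
t=10: arr=1 -> substrate=0 bound=1 product=9
t=11: arr=0 -> substrate=0 bound=1 product=9
t=12: arr=0 -> substrate=0 bound=1 product=9
t=13: arr=0 -> substrate=0 bound=0 product=10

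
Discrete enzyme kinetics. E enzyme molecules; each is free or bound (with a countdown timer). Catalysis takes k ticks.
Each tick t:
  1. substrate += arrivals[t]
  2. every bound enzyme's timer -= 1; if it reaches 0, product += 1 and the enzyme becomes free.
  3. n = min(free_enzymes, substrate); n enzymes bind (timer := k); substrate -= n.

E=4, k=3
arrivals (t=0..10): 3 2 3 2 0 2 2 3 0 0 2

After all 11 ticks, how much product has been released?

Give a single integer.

t=0: arr=3 -> substrate=0 bound=3 product=0
t=1: arr=2 -> substrate=1 bound=4 product=0
t=2: arr=3 -> substrate=4 bound=4 product=0
t=3: arr=2 -> substrate=3 bound=4 product=3
t=4: arr=0 -> substrate=2 bound=4 product=4
t=5: arr=2 -> substrate=4 bound=4 product=4
t=6: arr=2 -> substrate=3 bound=4 product=7
t=7: arr=3 -> substrate=5 bound=4 product=8
t=8: arr=0 -> substrate=5 bound=4 product=8
t=9: arr=0 -> substrate=2 bound=4 product=11
t=10: arr=2 -> substrate=3 bound=4 product=12

Answer: 12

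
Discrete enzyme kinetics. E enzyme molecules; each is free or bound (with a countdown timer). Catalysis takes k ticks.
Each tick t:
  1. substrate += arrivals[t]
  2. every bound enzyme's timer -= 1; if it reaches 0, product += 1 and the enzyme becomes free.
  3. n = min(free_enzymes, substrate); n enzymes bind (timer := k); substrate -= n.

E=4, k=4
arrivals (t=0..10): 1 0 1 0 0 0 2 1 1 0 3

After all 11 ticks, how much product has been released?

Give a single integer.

Answer: 4

Derivation:
t=0: arr=1 -> substrate=0 bound=1 product=0
t=1: arr=0 -> substrate=0 bound=1 product=0
t=2: arr=1 -> substrate=0 bound=2 product=0
t=3: arr=0 -> substrate=0 bound=2 product=0
t=4: arr=0 -> substrate=0 bound=1 product=1
t=5: arr=0 -> substrate=0 bound=1 product=1
t=6: arr=2 -> substrate=0 bound=2 product=2
t=7: arr=1 -> substrate=0 bound=3 product=2
t=8: arr=1 -> substrate=0 bound=4 product=2
t=9: arr=0 -> substrate=0 bound=4 product=2
t=10: arr=3 -> substrate=1 bound=4 product=4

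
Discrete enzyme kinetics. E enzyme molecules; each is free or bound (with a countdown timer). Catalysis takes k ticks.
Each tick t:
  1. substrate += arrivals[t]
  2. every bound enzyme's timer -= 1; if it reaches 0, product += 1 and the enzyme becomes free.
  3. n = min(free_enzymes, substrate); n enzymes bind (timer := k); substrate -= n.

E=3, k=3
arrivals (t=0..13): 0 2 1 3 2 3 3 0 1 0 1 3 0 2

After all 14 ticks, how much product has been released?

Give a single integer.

t=0: arr=0 -> substrate=0 bound=0 product=0
t=1: arr=2 -> substrate=0 bound=2 product=0
t=2: arr=1 -> substrate=0 bound=3 product=0
t=3: arr=3 -> substrate=3 bound=3 product=0
t=4: arr=2 -> substrate=3 bound=3 product=2
t=5: arr=3 -> substrate=5 bound=3 product=3
t=6: arr=3 -> substrate=8 bound=3 product=3
t=7: arr=0 -> substrate=6 bound=3 product=5
t=8: arr=1 -> substrate=6 bound=3 product=6
t=9: arr=0 -> substrate=6 bound=3 product=6
t=10: arr=1 -> substrate=5 bound=3 product=8
t=11: arr=3 -> substrate=7 bound=3 product=9
t=12: arr=0 -> substrate=7 bound=3 product=9
t=13: arr=2 -> substrate=7 bound=3 product=11

Answer: 11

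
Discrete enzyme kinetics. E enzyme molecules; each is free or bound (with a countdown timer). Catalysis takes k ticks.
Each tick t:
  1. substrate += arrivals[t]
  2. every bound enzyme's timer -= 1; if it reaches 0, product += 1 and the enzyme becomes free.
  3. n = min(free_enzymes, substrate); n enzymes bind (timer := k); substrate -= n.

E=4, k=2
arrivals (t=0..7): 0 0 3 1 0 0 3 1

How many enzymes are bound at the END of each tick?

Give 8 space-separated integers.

Answer: 0 0 3 4 1 0 3 4

Derivation:
t=0: arr=0 -> substrate=0 bound=0 product=0
t=1: arr=0 -> substrate=0 bound=0 product=0
t=2: arr=3 -> substrate=0 bound=3 product=0
t=3: arr=1 -> substrate=0 bound=4 product=0
t=4: arr=0 -> substrate=0 bound=1 product=3
t=5: arr=0 -> substrate=0 bound=0 product=4
t=6: arr=3 -> substrate=0 bound=3 product=4
t=7: arr=1 -> substrate=0 bound=4 product=4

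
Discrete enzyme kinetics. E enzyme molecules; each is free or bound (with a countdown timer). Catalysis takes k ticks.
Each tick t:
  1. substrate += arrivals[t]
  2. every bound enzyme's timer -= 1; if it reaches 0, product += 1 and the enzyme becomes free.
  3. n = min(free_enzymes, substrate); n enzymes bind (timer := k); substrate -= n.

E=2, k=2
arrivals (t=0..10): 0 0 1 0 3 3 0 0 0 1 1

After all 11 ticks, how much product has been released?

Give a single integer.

t=0: arr=0 -> substrate=0 bound=0 product=0
t=1: arr=0 -> substrate=0 bound=0 product=0
t=2: arr=1 -> substrate=0 bound=1 product=0
t=3: arr=0 -> substrate=0 bound=1 product=0
t=4: arr=3 -> substrate=1 bound=2 product=1
t=5: arr=3 -> substrate=4 bound=2 product=1
t=6: arr=0 -> substrate=2 bound=2 product=3
t=7: arr=0 -> substrate=2 bound=2 product=3
t=8: arr=0 -> substrate=0 bound=2 product=5
t=9: arr=1 -> substrate=1 bound=2 product=5
t=10: arr=1 -> substrate=0 bound=2 product=7

Answer: 7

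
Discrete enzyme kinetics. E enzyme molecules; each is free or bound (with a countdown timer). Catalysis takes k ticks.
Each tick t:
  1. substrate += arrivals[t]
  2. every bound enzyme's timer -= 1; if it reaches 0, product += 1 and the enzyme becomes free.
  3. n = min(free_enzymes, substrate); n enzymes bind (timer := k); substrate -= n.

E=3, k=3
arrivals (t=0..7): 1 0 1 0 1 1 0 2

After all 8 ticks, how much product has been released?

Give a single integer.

Answer: 3

Derivation:
t=0: arr=1 -> substrate=0 bound=1 product=0
t=1: arr=0 -> substrate=0 bound=1 product=0
t=2: arr=1 -> substrate=0 bound=2 product=0
t=3: arr=0 -> substrate=0 bound=1 product=1
t=4: arr=1 -> substrate=0 bound=2 product=1
t=5: arr=1 -> substrate=0 bound=2 product=2
t=6: arr=0 -> substrate=0 bound=2 product=2
t=7: arr=2 -> substrate=0 bound=3 product=3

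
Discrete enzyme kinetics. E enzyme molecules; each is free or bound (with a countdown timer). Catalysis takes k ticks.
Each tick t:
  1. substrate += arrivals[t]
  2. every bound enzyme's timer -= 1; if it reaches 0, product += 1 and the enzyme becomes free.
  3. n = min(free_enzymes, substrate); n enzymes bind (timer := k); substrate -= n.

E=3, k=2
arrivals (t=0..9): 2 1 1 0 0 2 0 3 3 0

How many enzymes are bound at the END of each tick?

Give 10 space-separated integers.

Answer: 2 3 2 1 0 2 2 3 3 3

Derivation:
t=0: arr=2 -> substrate=0 bound=2 product=0
t=1: arr=1 -> substrate=0 bound=3 product=0
t=2: arr=1 -> substrate=0 bound=2 product=2
t=3: arr=0 -> substrate=0 bound=1 product=3
t=4: arr=0 -> substrate=0 bound=0 product=4
t=5: arr=2 -> substrate=0 bound=2 product=4
t=6: arr=0 -> substrate=0 bound=2 product=4
t=7: arr=3 -> substrate=0 bound=3 product=6
t=8: arr=3 -> substrate=3 bound=3 product=6
t=9: arr=0 -> substrate=0 bound=3 product=9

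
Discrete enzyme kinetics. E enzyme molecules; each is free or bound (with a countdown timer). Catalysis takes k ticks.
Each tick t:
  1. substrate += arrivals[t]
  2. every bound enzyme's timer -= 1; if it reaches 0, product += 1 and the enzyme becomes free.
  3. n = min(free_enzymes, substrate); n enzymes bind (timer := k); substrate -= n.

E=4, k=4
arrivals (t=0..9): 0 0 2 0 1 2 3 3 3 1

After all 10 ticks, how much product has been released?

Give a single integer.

Answer: 4

Derivation:
t=0: arr=0 -> substrate=0 bound=0 product=0
t=1: arr=0 -> substrate=0 bound=0 product=0
t=2: arr=2 -> substrate=0 bound=2 product=0
t=3: arr=0 -> substrate=0 bound=2 product=0
t=4: arr=1 -> substrate=0 bound=3 product=0
t=5: arr=2 -> substrate=1 bound=4 product=0
t=6: arr=3 -> substrate=2 bound=4 product=2
t=7: arr=3 -> substrate=5 bound=4 product=2
t=8: arr=3 -> substrate=7 bound=4 product=3
t=9: arr=1 -> substrate=7 bound=4 product=4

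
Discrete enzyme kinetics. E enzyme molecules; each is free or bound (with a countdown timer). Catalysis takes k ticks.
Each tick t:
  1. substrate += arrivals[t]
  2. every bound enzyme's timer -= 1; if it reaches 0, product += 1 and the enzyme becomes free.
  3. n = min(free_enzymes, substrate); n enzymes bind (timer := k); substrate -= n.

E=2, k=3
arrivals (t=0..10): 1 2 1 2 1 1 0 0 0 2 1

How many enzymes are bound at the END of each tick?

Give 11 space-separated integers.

Answer: 1 2 2 2 2 2 2 2 2 2 2

Derivation:
t=0: arr=1 -> substrate=0 bound=1 product=0
t=1: arr=2 -> substrate=1 bound=2 product=0
t=2: arr=1 -> substrate=2 bound=2 product=0
t=3: arr=2 -> substrate=3 bound=2 product=1
t=4: arr=1 -> substrate=3 bound=2 product=2
t=5: arr=1 -> substrate=4 bound=2 product=2
t=6: arr=0 -> substrate=3 bound=2 product=3
t=7: arr=0 -> substrate=2 bound=2 product=4
t=8: arr=0 -> substrate=2 bound=2 product=4
t=9: arr=2 -> substrate=3 bound=2 product=5
t=10: arr=1 -> substrate=3 bound=2 product=6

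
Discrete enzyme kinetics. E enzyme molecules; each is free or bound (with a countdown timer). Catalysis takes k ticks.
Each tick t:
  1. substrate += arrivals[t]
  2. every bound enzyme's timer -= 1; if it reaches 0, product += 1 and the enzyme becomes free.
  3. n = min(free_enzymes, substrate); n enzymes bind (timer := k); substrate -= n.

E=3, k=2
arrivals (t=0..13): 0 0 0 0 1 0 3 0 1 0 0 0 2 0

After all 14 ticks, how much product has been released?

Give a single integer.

Answer: 5

Derivation:
t=0: arr=0 -> substrate=0 bound=0 product=0
t=1: arr=0 -> substrate=0 bound=0 product=0
t=2: arr=0 -> substrate=0 bound=0 product=0
t=3: arr=0 -> substrate=0 bound=0 product=0
t=4: arr=1 -> substrate=0 bound=1 product=0
t=5: arr=0 -> substrate=0 bound=1 product=0
t=6: arr=3 -> substrate=0 bound=3 product=1
t=7: arr=0 -> substrate=0 bound=3 product=1
t=8: arr=1 -> substrate=0 bound=1 product=4
t=9: arr=0 -> substrate=0 bound=1 product=4
t=10: arr=0 -> substrate=0 bound=0 product=5
t=11: arr=0 -> substrate=0 bound=0 product=5
t=12: arr=2 -> substrate=0 bound=2 product=5
t=13: arr=0 -> substrate=0 bound=2 product=5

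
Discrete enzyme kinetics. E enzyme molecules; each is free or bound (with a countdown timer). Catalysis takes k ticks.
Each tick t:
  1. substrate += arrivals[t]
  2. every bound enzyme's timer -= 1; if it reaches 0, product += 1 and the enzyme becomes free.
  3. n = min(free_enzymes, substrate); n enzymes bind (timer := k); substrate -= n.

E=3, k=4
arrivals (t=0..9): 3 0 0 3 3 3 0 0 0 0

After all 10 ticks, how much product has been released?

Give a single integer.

Answer: 6

Derivation:
t=0: arr=3 -> substrate=0 bound=3 product=0
t=1: arr=0 -> substrate=0 bound=3 product=0
t=2: arr=0 -> substrate=0 bound=3 product=0
t=3: arr=3 -> substrate=3 bound=3 product=0
t=4: arr=3 -> substrate=3 bound=3 product=3
t=5: arr=3 -> substrate=6 bound=3 product=3
t=6: arr=0 -> substrate=6 bound=3 product=3
t=7: arr=0 -> substrate=6 bound=3 product=3
t=8: arr=0 -> substrate=3 bound=3 product=6
t=9: arr=0 -> substrate=3 bound=3 product=6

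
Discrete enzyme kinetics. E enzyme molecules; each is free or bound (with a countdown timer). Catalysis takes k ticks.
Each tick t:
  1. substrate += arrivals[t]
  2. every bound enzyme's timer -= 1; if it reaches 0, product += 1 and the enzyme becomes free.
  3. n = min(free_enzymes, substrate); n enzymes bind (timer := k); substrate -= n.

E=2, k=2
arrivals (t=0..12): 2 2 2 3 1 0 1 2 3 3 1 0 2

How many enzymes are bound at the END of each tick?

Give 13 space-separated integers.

Answer: 2 2 2 2 2 2 2 2 2 2 2 2 2

Derivation:
t=0: arr=2 -> substrate=0 bound=2 product=0
t=1: arr=2 -> substrate=2 bound=2 product=0
t=2: arr=2 -> substrate=2 bound=2 product=2
t=3: arr=3 -> substrate=5 bound=2 product=2
t=4: arr=1 -> substrate=4 bound=2 product=4
t=5: arr=0 -> substrate=4 bound=2 product=4
t=6: arr=1 -> substrate=3 bound=2 product=6
t=7: arr=2 -> substrate=5 bound=2 product=6
t=8: arr=3 -> substrate=6 bound=2 product=8
t=9: arr=3 -> substrate=9 bound=2 product=8
t=10: arr=1 -> substrate=8 bound=2 product=10
t=11: arr=0 -> substrate=8 bound=2 product=10
t=12: arr=2 -> substrate=8 bound=2 product=12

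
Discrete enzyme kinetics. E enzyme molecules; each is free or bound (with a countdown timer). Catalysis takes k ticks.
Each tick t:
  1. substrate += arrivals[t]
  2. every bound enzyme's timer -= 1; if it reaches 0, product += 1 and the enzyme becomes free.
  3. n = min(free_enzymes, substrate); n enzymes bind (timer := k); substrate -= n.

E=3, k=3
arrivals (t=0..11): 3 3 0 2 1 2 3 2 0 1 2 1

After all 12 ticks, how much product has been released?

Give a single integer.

Answer: 9

Derivation:
t=0: arr=3 -> substrate=0 bound=3 product=0
t=1: arr=3 -> substrate=3 bound=3 product=0
t=2: arr=0 -> substrate=3 bound=3 product=0
t=3: arr=2 -> substrate=2 bound=3 product=3
t=4: arr=1 -> substrate=3 bound=3 product=3
t=5: arr=2 -> substrate=5 bound=3 product=3
t=6: arr=3 -> substrate=5 bound=3 product=6
t=7: arr=2 -> substrate=7 bound=3 product=6
t=8: arr=0 -> substrate=7 bound=3 product=6
t=9: arr=1 -> substrate=5 bound=3 product=9
t=10: arr=2 -> substrate=7 bound=3 product=9
t=11: arr=1 -> substrate=8 bound=3 product=9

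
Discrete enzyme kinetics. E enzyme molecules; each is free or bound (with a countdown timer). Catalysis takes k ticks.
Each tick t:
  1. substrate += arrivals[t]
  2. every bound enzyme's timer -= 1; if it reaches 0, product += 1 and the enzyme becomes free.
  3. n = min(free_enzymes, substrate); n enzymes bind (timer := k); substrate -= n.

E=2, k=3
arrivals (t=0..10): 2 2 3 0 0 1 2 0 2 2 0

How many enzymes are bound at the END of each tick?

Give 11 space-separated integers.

Answer: 2 2 2 2 2 2 2 2 2 2 2

Derivation:
t=0: arr=2 -> substrate=0 bound=2 product=0
t=1: arr=2 -> substrate=2 bound=2 product=0
t=2: arr=3 -> substrate=5 bound=2 product=0
t=3: arr=0 -> substrate=3 bound=2 product=2
t=4: arr=0 -> substrate=3 bound=2 product=2
t=5: arr=1 -> substrate=4 bound=2 product=2
t=6: arr=2 -> substrate=4 bound=2 product=4
t=7: arr=0 -> substrate=4 bound=2 product=4
t=8: arr=2 -> substrate=6 bound=2 product=4
t=9: arr=2 -> substrate=6 bound=2 product=6
t=10: arr=0 -> substrate=6 bound=2 product=6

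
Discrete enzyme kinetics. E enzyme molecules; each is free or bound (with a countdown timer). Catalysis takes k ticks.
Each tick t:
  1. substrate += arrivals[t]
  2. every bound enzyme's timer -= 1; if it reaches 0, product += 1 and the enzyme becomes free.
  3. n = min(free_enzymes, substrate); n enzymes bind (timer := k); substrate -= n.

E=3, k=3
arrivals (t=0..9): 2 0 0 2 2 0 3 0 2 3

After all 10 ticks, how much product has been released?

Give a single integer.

t=0: arr=2 -> substrate=0 bound=2 product=0
t=1: arr=0 -> substrate=0 bound=2 product=0
t=2: arr=0 -> substrate=0 bound=2 product=0
t=3: arr=2 -> substrate=0 bound=2 product=2
t=4: arr=2 -> substrate=1 bound=3 product=2
t=5: arr=0 -> substrate=1 bound=3 product=2
t=6: arr=3 -> substrate=2 bound=3 product=4
t=7: arr=0 -> substrate=1 bound=3 product=5
t=8: arr=2 -> substrate=3 bound=3 product=5
t=9: arr=3 -> substrate=4 bound=3 product=7

Answer: 7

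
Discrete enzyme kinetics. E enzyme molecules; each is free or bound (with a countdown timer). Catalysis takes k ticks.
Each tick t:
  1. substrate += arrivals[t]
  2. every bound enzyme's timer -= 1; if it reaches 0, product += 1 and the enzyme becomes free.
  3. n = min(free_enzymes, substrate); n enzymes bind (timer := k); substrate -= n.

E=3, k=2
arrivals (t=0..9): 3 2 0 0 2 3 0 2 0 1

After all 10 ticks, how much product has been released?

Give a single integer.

t=0: arr=3 -> substrate=0 bound=3 product=0
t=1: arr=2 -> substrate=2 bound=3 product=0
t=2: arr=0 -> substrate=0 bound=2 product=3
t=3: arr=0 -> substrate=0 bound=2 product=3
t=4: arr=2 -> substrate=0 bound=2 product=5
t=5: arr=3 -> substrate=2 bound=3 product=5
t=6: arr=0 -> substrate=0 bound=3 product=7
t=7: arr=2 -> substrate=1 bound=3 product=8
t=8: arr=0 -> substrate=0 bound=2 product=10
t=9: arr=1 -> substrate=0 bound=2 product=11

Answer: 11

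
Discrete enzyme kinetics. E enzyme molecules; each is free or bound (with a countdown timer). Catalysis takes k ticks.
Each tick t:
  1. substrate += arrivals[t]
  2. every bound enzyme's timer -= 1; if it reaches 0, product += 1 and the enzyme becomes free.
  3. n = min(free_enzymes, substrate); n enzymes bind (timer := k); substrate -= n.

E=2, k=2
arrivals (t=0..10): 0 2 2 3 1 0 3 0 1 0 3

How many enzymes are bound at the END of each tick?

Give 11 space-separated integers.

t=0: arr=0 -> substrate=0 bound=0 product=0
t=1: arr=2 -> substrate=0 bound=2 product=0
t=2: arr=2 -> substrate=2 bound=2 product=0
t=3: arr=3 -> substrate=3 bound=2 product=2
t=4: arr=1 -> substrate=4 bound=2 product=2
t=5: arr=0 -> substrate=2 bound=2 product=4
t=6: arr=3 -> substrate=5 bound=2 product=4
t=7: arr=0 -> substrate=3 bound=2 product=6
t=8: arr=1 -> substrate=4 bound=2 product=6
t=9: arr=0 -> substrate=2 bound=2 product=8
t=10: arr=3 -> substrate=5 bound=2 product=8

Answer: 0 2 2 2 2 2 2 2 2 2 2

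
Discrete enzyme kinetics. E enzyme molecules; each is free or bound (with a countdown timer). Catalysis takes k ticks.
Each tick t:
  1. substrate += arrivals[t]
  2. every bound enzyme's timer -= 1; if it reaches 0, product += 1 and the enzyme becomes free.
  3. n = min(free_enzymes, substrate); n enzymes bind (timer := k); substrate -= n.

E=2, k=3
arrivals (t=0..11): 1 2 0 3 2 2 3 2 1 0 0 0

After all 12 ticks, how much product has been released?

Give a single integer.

t=0: arr=1 -> substrate=0 bound=1 product=0
t=1: arr=2 -> substrate=1 bound=2 product=0
t=2: arr=0 -> substrate=1 bound=2 product=0
t=3: arr=3 -> substrate=3 bound=2 product=1
t=4: arr=2 -> substrate=4 bound=2 product=2
t=5: arr=2 -> substrate=6 bound=2 product=2
t=6: arr=3 -> substrate=8 bound=2 product=3
t=7: arr=2 -> substrate=9 bound=2 product=4
t=8: arr=1 -> substrate=10 bound=2 product=4
t=9: arr=0 -> substrate=9 bound=2 product=5
t=10: arr=0 -> substrate=8 bound=2 product=6
t=11: arr=0 -> substrate=8 bound=2 product=6

Answer: 6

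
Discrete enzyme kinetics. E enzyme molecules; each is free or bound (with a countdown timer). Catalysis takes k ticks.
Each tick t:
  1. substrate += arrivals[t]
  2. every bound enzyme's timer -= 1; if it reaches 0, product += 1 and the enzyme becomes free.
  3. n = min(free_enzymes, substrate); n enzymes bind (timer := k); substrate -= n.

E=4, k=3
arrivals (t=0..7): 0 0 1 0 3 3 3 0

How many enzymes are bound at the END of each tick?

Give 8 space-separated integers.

Answer: 0 0 1 1 4 4 4 4

Derivation:
t=0: arr=0 -> substrate=0 bound=0 product=0
t=1: arr=0 -> substrate=0 bound=0 product=0
t=2: arr=1 -> substrate=0 bound=1 product=0
t=3: arr=0 -> substrate=0 bound=1 product=0
t=4: arr=3 -> substrate=0 bound=4 product=0
t=5: arr=3 -> substrate=2 bound=4 product=1
t=6: arr=3 -> substrate=5 bound=4 product=1
t=7: arr=0 -> substrate=2 bound=4 product=4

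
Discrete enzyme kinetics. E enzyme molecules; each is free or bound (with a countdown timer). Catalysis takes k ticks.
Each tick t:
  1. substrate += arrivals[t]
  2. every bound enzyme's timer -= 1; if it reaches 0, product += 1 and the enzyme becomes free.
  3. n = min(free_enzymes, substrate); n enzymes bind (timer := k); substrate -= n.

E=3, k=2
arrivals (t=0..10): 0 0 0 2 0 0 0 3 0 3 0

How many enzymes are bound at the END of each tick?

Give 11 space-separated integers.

t=0: arr=0 -> substrate=0 bound=0 product=0
t=1: arr=0 -> substrate=0 bound=0 product=0
t=2: arr=0 -> substrate=0 bound=0 product=0
t=3: arr=2 -> substrate=0 bound=2 product=0
t=4: arr=0 -> substrate=0 bound=2 product=0
t=5: arr=0 -> substrate=0 bound=0 product=2
t=6: arr=0 -> substrate=0 bound=0 product=2
t=7: arr=3 -> substrate=0 bound=3 product=2
t=8: arr=0 -> substrate=0 bound=3 product=2
t=9: arr=3 -> substrate=0 bound=3 product=5
t=10: arr=0 -> substrate=0 bound=3 product=5

Answer: 0 0 0 2 2 0 0 3 3 3 3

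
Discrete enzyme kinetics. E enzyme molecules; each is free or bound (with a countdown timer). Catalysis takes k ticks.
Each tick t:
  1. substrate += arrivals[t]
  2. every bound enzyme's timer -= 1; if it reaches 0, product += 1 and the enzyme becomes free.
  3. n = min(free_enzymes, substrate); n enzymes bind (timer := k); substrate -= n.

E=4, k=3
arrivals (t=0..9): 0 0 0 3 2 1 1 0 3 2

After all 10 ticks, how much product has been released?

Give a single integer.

Answer: 7

Derivation:
t=0: arr=0 -> substrate=0 bound=0 product=0
t=1: arr=0 -> substrate=0 bound=0 product=0
t=2: arr=0 -> substrate=0 bound=0 product=0
t=3: arr=3 -> substrate=0 bound=3 product=0
t=4: arr=2 -> substrate=1 bound=4 product=0
t=5: arr=1 -> substrate=2 bound=4 product=0
t=6: arr=1 -> substrate=0 bound=4 product=3
t=7: arr=0 -> substrate=0 bound=3 product=4
t=8: arr=3 -> substrate=2 bound=4 product=4
t=9: arr=2 -> substrate=1 bound=4 product=7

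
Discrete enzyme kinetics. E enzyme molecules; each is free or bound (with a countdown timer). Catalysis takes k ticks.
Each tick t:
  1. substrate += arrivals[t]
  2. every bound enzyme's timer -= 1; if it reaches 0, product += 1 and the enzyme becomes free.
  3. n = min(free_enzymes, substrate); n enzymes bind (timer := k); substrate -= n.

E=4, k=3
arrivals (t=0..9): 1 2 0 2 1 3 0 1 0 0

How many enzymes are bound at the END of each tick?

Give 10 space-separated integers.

Answer: 1 3 3 4 3 4 4 4 3 1

Derivation:
t=0: arr=1 -> substrate=0 bound=1 product=0
t=1: arr=2 -> substrate=0 bound=3 product=0
t=2: arr=0 -> substrate=0 bound=3 product=0
t=3: arr=2 -> substrate=0 bound=4 product=1
t=4: arr=1 -> substrate=0 bound=3 product=3
t=5: arr=3 -> substrate=2 bound=4 product=3
t=6: arr=0 -> substrate=0 bound=4 product=5
t=7: arr=1 -> substrate=0 bound=4 product=6
t=8: arr=0 -> substrate=0 bound=3 product=7
t=9: arr=0 -> substrate=0 bound=1 product=9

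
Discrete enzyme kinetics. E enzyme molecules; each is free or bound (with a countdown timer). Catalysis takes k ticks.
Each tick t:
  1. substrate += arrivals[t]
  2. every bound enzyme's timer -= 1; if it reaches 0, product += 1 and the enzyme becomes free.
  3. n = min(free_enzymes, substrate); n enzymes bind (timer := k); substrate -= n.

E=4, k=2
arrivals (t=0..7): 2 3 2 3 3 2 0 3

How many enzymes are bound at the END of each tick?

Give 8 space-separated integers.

Answer: 2 4 4 4 4 4 4 4

Derivation:
t=0: arr=2 -> substrate=0 bound=2 product=0
t=1: arr=3 -> substrate=1 bound=4 product=0
t=2: arr=2 -> substrate=1 bound=4 product=2
t=3: arr=3 -> substrate=2 bound=4 product=4
t=4: arr=3 -> substrate=3 bound=4 product=6
t=5: arr=2 -> substrate=3 bound=4 product=8
t=6: arr=0 -> substrate=1 bound=4 product=10
t=7: arr=3 -> substrate=2 bound=4 product=12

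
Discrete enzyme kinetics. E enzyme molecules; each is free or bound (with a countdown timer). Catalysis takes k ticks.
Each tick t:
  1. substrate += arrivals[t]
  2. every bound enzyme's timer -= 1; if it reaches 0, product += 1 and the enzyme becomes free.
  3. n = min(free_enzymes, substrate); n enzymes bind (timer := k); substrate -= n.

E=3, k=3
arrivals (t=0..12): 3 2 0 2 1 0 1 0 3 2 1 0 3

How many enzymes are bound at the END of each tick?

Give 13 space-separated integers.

Answer: 3 3 3 3 3 3 3 3 3 3 3 3 3

Derivation:
t=0: arr=3 -> substrate=0 bound=3 product=0
t=1: arr=2 -> substrate=2 bound=3 product=0
t=2: arr=0 -> substrate=2 bound=3 product=0
t=3: arr=2 -> substrate=1 bound=3 product=3
t=4: arr=1 -> substrate=2 bound=3 product=3
t=5: arr=0 -> substrate=2 bound=3 product=3
t=6: arr=1 -> substrate=0 bound=3 product=6
t=7: arr=0 -> substrate=0 bound=3 product=6
t=8: arr=3 -> substrate=3 bound=3 product=6
t=9: arr=2 -> substrate=2 bound=3 product=9
t=10: arr=1 -> substrate=3 bound=3 product=9
t=11: arr=0 -> substrate=3 bound=3 product=9
t=12: arr=3 -> substrate=3 bound=3 product=12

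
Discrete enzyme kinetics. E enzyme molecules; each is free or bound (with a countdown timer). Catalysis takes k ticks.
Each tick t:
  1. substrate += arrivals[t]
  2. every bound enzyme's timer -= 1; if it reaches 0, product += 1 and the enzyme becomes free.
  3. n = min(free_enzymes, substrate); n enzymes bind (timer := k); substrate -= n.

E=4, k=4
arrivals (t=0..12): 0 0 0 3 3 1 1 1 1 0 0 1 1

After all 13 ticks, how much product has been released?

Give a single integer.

t=0: arr=0 -> substrate=0 bound=0 product=0
t=1: arr=0 -> substrate=0 bound=0 product=0
t=2: arr=0 -> substrate=0 bound=0 product=0
t=3: arr=3 -> substrate=0 bound=3 product=0
t=4: arr=3 -> substrate=2 bound=4 product=0
t=5: arr=1 -> substrate=3 bound=4 product=0
t=6: arr=1 -> substrate=4 bound=4 product=0
t=7: arr=1 -> substrate=2 bound=4 product=3
t=8: arr=1 -> substrate=2 bound=4 product=4
t=9: arr=0 -> substrate=2 bound=4 product=4
t=10: arr=0 -> substrate=2 bound=4 product=4
t=11: arr=1 -> substrate=0 bound=4 product=7
t=12: arr=1 -> substrate=0 bound=4 product=8

Answer: 8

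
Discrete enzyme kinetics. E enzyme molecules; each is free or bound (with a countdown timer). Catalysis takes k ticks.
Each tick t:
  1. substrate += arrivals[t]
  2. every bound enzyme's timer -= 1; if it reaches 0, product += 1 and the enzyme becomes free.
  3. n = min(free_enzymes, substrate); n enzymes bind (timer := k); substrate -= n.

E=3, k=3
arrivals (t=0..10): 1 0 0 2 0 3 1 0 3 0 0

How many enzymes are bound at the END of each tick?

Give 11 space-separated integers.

t=0: arr=1 -> substrate=0 bound=1 product=0
t=1: arr=0 -> substrate=0 bound=1 product=0
t=2: arr=0 -> substrate=0 bound=1 product=0
t=3: arr=2 -> substrate=0 bound=2 product=1
t=4: arr=0 -> substrate=0 bound=2 product=1
t=5: arr=3 -> substrate=2 bound=3 product=1
t=6: arr=1 -> substrate=1 bound=3 product=3
t=7: arr=0 -> substrate=1 bound=3 product=3
t=8: arr=3 -> substrate=3 bound=3 product=4
t=9: arr=0 -> substrate=1 bound=3 product=6
t=10: arr=0 -> substrate=1 bound=3 product=6

Answer: 1 1 1 2 2 3 3 3 3 3 3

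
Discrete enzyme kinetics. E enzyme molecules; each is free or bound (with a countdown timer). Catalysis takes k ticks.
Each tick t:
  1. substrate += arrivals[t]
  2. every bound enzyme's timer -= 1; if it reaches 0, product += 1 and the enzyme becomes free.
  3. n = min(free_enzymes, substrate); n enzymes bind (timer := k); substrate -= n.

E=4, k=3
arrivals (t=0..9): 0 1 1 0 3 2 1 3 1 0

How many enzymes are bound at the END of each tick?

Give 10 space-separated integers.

Answer: 0 1 2 2 4 4 4 4 4 4

Derivation:
t=0: arr=0 -> substrate=0 bound=0 product=0
t=1: arr=1 -> substrate=0 bound=1 product=0
t=2: arr=1 -> substrate=0 bound=2 product=0
t=3: arr=0 -> substrate=0 bound=2 product=0
t=4: arr=3 -> substrate=0 bound=4 product=1
t=5: arr=2 -> substrate=1 bound=4 product=2
t=6: arr=1 -> substrate=2 bound=4 product=2
t=7: arr=3 -> substrate=2 bound=4 product=5
t=8: arr=1 -> substrate=2 bound=4 product=6
t=9: arr=0 -> substrate=2 bound=4 product=6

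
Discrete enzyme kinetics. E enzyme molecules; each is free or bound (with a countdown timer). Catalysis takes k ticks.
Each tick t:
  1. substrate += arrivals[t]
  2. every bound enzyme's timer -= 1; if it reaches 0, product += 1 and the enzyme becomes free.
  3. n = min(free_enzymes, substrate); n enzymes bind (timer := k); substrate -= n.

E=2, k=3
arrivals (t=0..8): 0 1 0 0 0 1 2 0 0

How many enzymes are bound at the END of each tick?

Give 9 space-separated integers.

Answer: 0 1 1 1 0 1 2 2 2

Derivation:
t=0: arr=0 -> substrate=0 bound=0 product=0
t=1: arr=1 -> substrate=0 bound=1 product=0
t=2: arr=0 -> substrate=0 bound=1 product=0
t=3: arr=0 -> substrate=0 bound=1 product=0
t=4: arr=0 -> substrate=0 bound=0 product=1
t=5: arr=1 -> substrate=0 bound=1 product=1
t=6: arr=2 -> substrate=1 bound=2 product=1
t=7: arr=0 -> substrate=1 bound=2 product=1
t=8: arr=0 -> substrate=0 bound=2 product=2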